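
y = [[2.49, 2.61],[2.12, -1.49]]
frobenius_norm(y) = 4.44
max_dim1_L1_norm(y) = 5.1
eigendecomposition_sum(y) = [[2.95, 1.52], [1.23, 0.63]] + [[-0.46, 1.09], [0.89, -2.12]]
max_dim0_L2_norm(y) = 3.27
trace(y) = 1.00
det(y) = -9.24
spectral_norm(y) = 3.65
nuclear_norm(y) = 6.18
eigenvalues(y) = [3.58, -2.58]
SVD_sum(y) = [[2.81, 2.2], [0.59, 0.46]] + [[-0.32, 0.41], [1.53, -1.95]]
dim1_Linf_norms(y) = [2.61, 2.12]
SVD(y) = [[-0.98, -0.21], [-0.21, 0.98]] @ diag([3.6476442401140554, 2.5340464671277756]) @ [[-0.79, -0.62], [0.62, -0.79]]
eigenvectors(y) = [[0.92, -0.46], [0.39, 0.89]]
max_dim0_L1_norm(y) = 4.61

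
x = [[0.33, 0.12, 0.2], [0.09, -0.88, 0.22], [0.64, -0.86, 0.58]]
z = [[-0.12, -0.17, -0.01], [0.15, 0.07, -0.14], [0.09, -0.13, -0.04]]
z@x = [[-0.06,0.14,-0.07],[-0.03,0.08,-0.04],[-0.01,0.16,-0.03]]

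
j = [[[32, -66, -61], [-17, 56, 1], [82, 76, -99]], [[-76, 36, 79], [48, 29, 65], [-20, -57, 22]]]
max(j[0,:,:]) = 82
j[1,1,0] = 48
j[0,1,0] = -17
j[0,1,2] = 1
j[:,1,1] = [56, 29]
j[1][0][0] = -76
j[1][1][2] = 65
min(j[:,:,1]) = -66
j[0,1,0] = -17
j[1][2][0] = -20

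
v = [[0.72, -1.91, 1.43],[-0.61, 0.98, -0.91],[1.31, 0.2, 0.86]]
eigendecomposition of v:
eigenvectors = [[-0.75,0.65,-0.55],[0.48,-0.22,0.36],[-0.46,-0.73,0.75]]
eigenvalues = [2.81, -0.24, -0.0]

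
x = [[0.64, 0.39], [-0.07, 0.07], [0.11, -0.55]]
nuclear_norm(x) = 1.30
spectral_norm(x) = 0.79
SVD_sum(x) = [[0.49, 0.53], [0.0, 0.0], [-0.22, -0.24]] + [[0.15, -0.14], [-0.07, 0.07], [0.33, -0.31]]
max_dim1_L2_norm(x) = 0.75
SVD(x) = [[-0.91, 0.41], [-0.01, -0.19], [0.42, 0.89]] @ diag([0.7924538319251272, 0.5080520881437085]) @ [[-0.67, -0.74],[0.74, -0.67]]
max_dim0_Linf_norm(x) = 0.64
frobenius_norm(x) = 0.94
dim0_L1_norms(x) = [0.82, 1.01]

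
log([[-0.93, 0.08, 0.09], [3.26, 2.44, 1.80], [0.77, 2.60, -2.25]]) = [[(0.05+3.08j), (0.04-0.08j), -0.02-0.03j], [(0.71-2.18j), 1.18+0.48j, (0.04-0.89j)], [(0.73-1.02j), (0.01-1.24j), 1.15+2.73j]]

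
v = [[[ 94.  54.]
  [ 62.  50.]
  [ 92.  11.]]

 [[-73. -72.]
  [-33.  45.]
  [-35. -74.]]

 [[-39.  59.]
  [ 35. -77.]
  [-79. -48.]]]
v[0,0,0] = 94.0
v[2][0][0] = -39.0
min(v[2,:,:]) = -79.0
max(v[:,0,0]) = 94.0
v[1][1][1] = 45.0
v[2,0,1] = 59.0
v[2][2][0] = -79.0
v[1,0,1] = -72.0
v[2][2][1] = -48.0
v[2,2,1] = -48.0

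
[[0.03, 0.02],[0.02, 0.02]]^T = [[0.03,0.02],[0.02,0.02]]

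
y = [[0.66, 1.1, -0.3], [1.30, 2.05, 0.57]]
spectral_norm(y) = 2.77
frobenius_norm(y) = 2.82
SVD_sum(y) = [[0.65,1.03,0.17], [1.31,2.08,0.34]] + [[0.01, 0.07, -0.47], [-0.01, -0.03, 0.23]]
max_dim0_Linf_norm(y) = 2.05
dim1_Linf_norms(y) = [1.1, 2.05]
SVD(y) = [[-0.44, -0.9], [-0.90, 0.44]] @ diag([2.7703325422602068, 0.527501284637397]) @ [[-0.53,-0.84,-0.14],[-0.03,-0.14,0.99]]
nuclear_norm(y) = 3.30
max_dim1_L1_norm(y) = 3.92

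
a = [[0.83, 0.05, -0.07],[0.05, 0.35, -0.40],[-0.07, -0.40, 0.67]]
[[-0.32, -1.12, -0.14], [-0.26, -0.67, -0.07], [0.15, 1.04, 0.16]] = a @ [[-0.35, -1.23, -0.15],  [-1.49, -0.37, 0.28],  [-0.7, 1.2, 0.39]]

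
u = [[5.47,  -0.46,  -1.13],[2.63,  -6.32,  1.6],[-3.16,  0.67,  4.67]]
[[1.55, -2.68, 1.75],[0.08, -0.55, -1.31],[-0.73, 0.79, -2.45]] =u@[[0.3,-0.54,0.26], [0.12,-0.18,0.22], [0.03,-0.17,-0.38]]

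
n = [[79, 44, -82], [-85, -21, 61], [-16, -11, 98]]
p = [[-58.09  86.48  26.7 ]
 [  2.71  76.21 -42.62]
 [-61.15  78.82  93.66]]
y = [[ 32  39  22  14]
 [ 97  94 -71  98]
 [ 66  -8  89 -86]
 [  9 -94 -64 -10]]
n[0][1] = 44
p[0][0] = -58.09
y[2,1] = -8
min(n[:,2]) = -82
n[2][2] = 98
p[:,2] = [26.7, -42.62, 93.66]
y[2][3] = -86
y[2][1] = -8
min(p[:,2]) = -42.62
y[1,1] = 94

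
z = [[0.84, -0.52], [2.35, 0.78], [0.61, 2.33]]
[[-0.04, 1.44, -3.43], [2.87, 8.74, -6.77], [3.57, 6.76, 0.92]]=z @ [[0.78, 3.02, -3.30], [1.33, 2.11, 1.26]]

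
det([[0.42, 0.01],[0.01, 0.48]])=0.201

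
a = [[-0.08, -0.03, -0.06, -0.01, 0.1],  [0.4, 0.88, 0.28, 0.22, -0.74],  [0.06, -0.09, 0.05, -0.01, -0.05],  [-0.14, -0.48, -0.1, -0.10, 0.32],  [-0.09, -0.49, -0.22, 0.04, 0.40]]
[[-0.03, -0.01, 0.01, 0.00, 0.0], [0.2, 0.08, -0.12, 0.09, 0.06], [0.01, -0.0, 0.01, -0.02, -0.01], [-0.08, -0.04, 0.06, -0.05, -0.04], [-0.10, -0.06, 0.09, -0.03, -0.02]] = a @[[0.1, 0.07, 0.05, 0.09, -0.07], [0.04, 0.09, -0.11, 0.15, 0.07], [0.10, 0.02, -0.04, -0.01, -0.06], [0.03, -0.11, 0.08, 0.07, 0.11], [-0.12, 0.01, 0.07, 0.12, -0.03]]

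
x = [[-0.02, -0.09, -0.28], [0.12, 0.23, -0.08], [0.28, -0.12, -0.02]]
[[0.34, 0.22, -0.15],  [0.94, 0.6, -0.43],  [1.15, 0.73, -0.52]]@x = [[-0.02,0.04,-0.11],[-0.07,0.1,-0.30],[-0.08,0.13,-0.37]]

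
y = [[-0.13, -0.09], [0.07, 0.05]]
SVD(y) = [[-0.88, 0.48], [0.48, 0.88]] @ diag([0.17999657048136575, 0.0011111322813825775]) @ [[0.82, 0.57],[-0.57, 0.82]]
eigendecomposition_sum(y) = [[-0.13, -0.09],[0.07, 0.05]] + [[-0.00,-0.00],[0.00,0.00]]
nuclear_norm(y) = 0.18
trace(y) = -0.08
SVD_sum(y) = [[-0.13,-0.09], [0.07,0.05]] + [[-0.00, 0.0], [-0.00, 0.00]]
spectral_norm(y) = 0.18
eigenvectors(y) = [[-0.88, 0.56], [0.47, -0.83]]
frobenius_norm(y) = 0.18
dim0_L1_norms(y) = [0.2, 0.14]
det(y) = -0.00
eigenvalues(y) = [-0.08, 0.0]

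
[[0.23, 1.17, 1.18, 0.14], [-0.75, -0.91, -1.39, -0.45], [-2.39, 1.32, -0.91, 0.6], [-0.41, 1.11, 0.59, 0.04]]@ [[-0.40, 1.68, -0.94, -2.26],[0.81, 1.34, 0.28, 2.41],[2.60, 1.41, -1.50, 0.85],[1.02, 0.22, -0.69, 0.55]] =[[4.07, 3.65, -1.76, 3.38], [-4.51, -4.54, 2.85, -1.93], [0.27, -3.4, 3.57, 8.14], [2.64, 1.64, -0.22, 4.13]]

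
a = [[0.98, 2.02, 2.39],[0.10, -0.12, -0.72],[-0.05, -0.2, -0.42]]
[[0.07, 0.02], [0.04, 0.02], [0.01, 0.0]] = a @ [[0.03,0.01], [0.09,0.04], [-0.06,-0.03]]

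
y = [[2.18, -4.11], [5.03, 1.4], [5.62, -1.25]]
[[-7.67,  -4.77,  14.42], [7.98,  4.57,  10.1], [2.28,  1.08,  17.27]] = y @ [[0.93, 0.51, 2.6],[2.36, 1.43, -2.13]]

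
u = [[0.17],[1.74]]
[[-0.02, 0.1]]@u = [[0.17]]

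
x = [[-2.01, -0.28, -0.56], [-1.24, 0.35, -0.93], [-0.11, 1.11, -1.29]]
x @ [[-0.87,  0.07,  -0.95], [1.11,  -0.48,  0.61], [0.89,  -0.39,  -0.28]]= [[0.94,0.21,1.9], [0.64,0.11,1.65], [0.18,-0.04,1.14]]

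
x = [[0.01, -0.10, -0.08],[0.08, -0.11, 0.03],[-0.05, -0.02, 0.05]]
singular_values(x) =[0.17, 0.1, 0.07]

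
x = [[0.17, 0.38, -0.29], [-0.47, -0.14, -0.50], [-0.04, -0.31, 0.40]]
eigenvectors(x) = [[-0.65+0.00j, (-0.65-0j), -0.73+0.00j],  [0.62-0.17j, 0.62+0.17j, 0j],  [0.42-0.05j, (0.42+0.05j), 0.68+0.00j]]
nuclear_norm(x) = 1.42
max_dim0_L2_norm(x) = 0.7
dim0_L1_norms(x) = [0.68, 0.83, 1.19]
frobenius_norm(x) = 1.00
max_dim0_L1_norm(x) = 1.19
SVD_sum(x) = [[-0.1, 0.10, -0.29], [-0.17, 0.17, -0.50], [0.14, -0.13, 0.4]] + [[0.27, 0.28, -0.00], [-0.3, -0.31, 0.0], [-0.17, -0.18, 0.0]] + [[-0.0,0.00,0.0], [-0.00,0.00,0.00], [-0.0,0.00,0.00]]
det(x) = 0.00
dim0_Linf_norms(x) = [0.47, 0.38, 0.5]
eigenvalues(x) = [(-0.01+0.08j), (-0.01-0.08j), (0.44+0j)]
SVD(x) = [[0.41, -0.62, 0.67], [0.71, 0.68, 0.19], [-0.57, 0.4, 0.72]] @ diag([0.779074688511007, 0.6313603906826935, 0.005165926681049018]) @ [[-0.31, 0.30, -0.9], [-0.7, -0.72, 0.00], [-0.65, 0.63, 0.43]]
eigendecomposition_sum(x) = [[(0.22+0.08j), 0.08-0.01j, 0.24+0.09j], [-0.24-0.02j, (-0.07+0.03j), (-0.25-0.02j)], [(-0.15-0.03j), -0.05+0.01j, -0.16-0.04j]] + [[0.22-0.08j,  0.08+0.01j,  (0.24-0.09j)], [(-0.24+0.02j),  (-0.07-0.03j),  -0.25+0.02j], [(-0.15+0.03j),  -0.05-0.01j,  -0.16+0.04j]] + [[-0.28-0.00j,(0.23+0j),-0.77-0.00j], [0.00+0.00j,(-0-0j),0.00+0.00j], [0.26+0.00j,(-0.21-0j),0.72+0.00j]]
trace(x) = 0.43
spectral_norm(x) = 0.78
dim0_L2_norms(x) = [0.5, 0.51, 0.7]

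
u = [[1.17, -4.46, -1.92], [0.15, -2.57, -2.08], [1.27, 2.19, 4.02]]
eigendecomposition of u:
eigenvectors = [[0.12+0.00j, -0.77+0.00j, (-0.77-0j)], [(0.35+0j), (-0.43+0.08j), (-0.43-0.08j)], [-0.93+0.00j, (0.46+0.01j), (0.46-0.01j)]]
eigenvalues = [(3.03+0j), (-0.2+0.48j), (-0.2-0.48j)]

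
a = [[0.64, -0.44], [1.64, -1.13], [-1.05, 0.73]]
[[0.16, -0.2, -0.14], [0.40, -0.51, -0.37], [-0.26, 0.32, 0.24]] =a @ [[0.17, -0.24, -0.06], [-0.11, 0.10, 0.24]]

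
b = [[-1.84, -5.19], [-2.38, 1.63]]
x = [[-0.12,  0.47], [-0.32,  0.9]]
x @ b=[[-0.9,1.39], [-1.55,3.13]]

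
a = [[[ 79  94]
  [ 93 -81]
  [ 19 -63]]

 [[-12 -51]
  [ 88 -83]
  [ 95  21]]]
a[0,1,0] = 93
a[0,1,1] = -81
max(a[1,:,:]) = 95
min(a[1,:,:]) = -83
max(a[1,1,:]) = 88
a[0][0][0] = 79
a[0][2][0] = 19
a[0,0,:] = [79, 94]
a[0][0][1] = 94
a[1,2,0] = 95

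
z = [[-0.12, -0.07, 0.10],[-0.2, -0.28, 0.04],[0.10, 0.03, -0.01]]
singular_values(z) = [0.38, 0.1, 0.05]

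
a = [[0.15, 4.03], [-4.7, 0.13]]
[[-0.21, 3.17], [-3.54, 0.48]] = a @ [[0.75, -0.08],[-0.08, 0.79]]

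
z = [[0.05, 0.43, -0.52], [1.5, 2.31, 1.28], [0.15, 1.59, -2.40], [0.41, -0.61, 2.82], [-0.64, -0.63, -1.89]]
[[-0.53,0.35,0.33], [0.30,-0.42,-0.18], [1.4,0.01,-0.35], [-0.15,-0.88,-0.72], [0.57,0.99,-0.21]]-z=[[-0.58, -0.08, 0.85],[-1.2, -2.73, -1.46],[1.25, -1.58, 2.05],[-0.56, -0.27, -3.54],[1.21, 1.62, 1.68]]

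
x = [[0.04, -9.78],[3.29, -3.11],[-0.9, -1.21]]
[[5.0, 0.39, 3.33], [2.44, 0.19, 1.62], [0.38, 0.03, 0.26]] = x @ [[0.26, 0.02, 0.17], [-0.51, -0.04, -0.34]]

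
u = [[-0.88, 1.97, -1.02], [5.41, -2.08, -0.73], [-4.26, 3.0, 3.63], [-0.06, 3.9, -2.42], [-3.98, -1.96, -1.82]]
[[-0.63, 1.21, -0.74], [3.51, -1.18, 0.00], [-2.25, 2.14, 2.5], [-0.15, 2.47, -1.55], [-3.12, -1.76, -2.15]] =u@[[0.69, 0.06, 0.14],[0.06, 0.69, 0.09],[0.14, 0.09, 0.78]]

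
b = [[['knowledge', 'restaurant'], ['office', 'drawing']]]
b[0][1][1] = 'drawing'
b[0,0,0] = 'knowledge'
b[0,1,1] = 'drawing'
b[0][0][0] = 'knowledge'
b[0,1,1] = 'drawing'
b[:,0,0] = ['knowledge']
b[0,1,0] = 'office'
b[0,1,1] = 'drawing'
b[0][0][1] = 'restaurant'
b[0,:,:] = [['knowledge', 'restaurant'], ['office', 'drawing']]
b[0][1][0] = 'office'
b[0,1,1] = 'drawing'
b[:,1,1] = ['drawing']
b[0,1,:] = ['office', 'drawing']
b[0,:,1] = ['restaurant', 'drawing']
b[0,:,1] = ['restaurant', 'drawing']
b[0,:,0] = ['knowledge', 'office']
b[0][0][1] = 'restaurant'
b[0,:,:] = [['knowledge', 'restaurant'], ['office', 'drawing']]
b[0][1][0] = 'office'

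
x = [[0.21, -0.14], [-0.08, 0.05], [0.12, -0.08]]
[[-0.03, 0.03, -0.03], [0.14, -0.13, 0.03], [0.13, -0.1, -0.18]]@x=[[-0.01, 0.01],[0.04, -0.03],[0.01, -0.01]]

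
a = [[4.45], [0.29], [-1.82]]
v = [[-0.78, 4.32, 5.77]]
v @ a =[[-12.72]]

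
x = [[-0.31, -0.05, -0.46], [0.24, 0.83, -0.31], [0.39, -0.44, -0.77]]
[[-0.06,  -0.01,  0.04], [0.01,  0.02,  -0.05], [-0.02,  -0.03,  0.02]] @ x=[[0.03, -0.02, -0.0], [-0.02, 0.04, 0.03], [0.01, -0.03, 0.00]]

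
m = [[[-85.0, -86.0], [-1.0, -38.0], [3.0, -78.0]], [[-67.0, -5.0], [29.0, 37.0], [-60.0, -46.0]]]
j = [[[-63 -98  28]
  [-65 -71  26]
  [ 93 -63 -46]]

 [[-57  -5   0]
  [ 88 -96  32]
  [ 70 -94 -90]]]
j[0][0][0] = -63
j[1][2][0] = 70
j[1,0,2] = 0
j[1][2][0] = 70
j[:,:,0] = [[-63, -65, 93], [-57, 88, 70]]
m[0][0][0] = -85.0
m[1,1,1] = 37.0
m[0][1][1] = -38.0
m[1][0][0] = -67.0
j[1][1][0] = 88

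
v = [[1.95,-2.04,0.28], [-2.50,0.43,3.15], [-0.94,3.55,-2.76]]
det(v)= -6.376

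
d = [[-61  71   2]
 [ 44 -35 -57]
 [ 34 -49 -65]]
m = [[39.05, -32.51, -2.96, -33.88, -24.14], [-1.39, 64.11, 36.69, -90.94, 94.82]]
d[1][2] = -57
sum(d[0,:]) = 12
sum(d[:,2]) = -120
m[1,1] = 64.11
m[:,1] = [-32.51, 64.11]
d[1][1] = -35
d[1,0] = 44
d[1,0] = 44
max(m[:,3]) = -33.88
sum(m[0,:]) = -54.440000000000005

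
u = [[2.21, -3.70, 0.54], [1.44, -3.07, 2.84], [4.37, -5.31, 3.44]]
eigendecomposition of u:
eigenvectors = [[(-0.23-0.35j), (-0.23+0.35j), -0.73+0.00j], [(-0.42+0.16j), (-0.42-0.16j), (-0.68+0j)], [-0.79+0.00j, -0.79-0.00j, (-0.09+0j)]]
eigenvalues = [(1.87+3.02j), (1.87-3.02j), (-1.15+0j)]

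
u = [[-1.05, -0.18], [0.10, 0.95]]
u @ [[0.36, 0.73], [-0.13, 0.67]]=[[-0.35, -0.89], [-0.09, 0.71]]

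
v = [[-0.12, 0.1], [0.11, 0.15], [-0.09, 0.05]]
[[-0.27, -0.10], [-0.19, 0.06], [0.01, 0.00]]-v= [[-0.15,-0.2],[-0.3,-0.09],[0.10,-0.05]]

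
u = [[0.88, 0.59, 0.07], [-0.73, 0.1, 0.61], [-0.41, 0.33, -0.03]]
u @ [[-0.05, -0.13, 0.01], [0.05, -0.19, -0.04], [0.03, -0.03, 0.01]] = [[-0.01, -0.23, -0.01], [0.06, 0.06, -0.01], [0.04, -0.01, -0.02]]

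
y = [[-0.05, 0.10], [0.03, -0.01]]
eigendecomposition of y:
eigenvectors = [[-0.93, -0.79], [0.36, -0.62]]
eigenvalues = [-0.09, 0.03]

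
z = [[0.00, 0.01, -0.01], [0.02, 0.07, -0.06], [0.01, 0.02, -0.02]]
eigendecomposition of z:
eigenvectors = [[(0.12+0j), (-0.09-0.39j), (-0.09+0.39j)], [(0.96+0j), (-0.57+0.08j), (-0.57-0.08j)], [(0.27+0j), -0.72+0.00j, -0.72-0.00j]]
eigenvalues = [(0.06+0j), (-0+0j), (-0-0j)]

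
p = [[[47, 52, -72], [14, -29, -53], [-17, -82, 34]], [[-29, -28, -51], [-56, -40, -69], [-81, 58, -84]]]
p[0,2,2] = 34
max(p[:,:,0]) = 47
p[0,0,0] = 47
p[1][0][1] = -28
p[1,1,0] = -56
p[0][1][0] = 14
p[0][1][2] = -53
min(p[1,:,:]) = -84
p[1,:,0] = [-29, -56, -81]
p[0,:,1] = [52, -29, -82]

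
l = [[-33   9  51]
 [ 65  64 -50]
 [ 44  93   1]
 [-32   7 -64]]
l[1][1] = 64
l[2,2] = 1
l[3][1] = 7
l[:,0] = [-33, 65, 44, -32]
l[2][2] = 1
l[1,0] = 65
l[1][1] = 64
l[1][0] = 65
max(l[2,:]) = 93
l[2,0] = 44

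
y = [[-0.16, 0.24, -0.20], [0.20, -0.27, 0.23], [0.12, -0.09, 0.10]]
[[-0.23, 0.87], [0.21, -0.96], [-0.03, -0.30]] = y @[[-2.38, 1.99], [-1.52, 1.70], [1.21, -3.9]]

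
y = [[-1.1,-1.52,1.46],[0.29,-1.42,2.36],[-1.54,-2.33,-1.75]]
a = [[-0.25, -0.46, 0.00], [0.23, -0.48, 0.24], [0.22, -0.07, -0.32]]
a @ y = [[0.14, 1.03, -1.45], [-0.76, -0.23, -1.22], [0.23, 0.51, 0.72]]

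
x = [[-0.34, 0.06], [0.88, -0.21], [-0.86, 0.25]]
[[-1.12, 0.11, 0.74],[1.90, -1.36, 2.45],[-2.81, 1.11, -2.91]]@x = [[-0.16, 0.09], [-3.95, 1.01], [4.43, -1.13]]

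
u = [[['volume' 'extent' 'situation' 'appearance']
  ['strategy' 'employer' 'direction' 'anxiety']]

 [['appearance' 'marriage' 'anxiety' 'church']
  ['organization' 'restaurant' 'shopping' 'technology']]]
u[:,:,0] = [['volume', 'strategy'], ['appearance', 'organization']]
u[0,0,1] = 'extent'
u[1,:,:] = [['appearance', 'marriage', 'anxiety', 'church'], ['organization', 'restaurant', 'shopping', 'technology']]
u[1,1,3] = 'technology'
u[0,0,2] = 'situation'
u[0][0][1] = 'extent'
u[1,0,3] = 'church'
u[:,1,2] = ['direction', 'shopping']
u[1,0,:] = ['appearance', 'marriage', 'anxiety', 'church']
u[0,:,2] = ['situation', 'direction']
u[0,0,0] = 'volume'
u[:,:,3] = [['appearance', 'anxiety'], ['church', 'technology']]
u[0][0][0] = 'volume'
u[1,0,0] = 'appearance'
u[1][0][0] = 'appearance'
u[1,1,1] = 'restaurant'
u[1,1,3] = 'technology'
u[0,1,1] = 'employer'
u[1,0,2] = 'anxiety'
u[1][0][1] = 'marriage'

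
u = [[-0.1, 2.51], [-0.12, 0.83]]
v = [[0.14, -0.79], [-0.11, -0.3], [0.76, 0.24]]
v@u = [[0.08, -0.3], [0.05, -0.53], [-0.1, 2.11]]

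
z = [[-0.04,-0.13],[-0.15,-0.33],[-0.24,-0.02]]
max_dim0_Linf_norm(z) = 0.33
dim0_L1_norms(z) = [0.43, 0.48]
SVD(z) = [[-0.32, -0.21],[-0.87, -0.32],[-0.37, 0.92]] @ diag([0.4092360072088947, 0.20106190689367667]) @ [[0.57, 0.82], [-0.82, 0.57]]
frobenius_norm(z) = 0.46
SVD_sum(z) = [[-0.07, -0.11], [-0.2, -0.29], [-0.09, -0.13]] + [[0.03, -0.02], [0.05, -0.04], [-0.15, 0.11]]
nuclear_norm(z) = 0.61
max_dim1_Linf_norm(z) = 0.33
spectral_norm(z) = 0.41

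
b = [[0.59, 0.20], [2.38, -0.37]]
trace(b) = 0.22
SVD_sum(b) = [[0.56,-0.07], [2.39,-0.31]] + [[0.03, 0.27], [-0.01, -0.06]]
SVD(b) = [[-0.23, -0.97],[-0.97, 0.23]] @ diag([2.4719447679344735, 0.2808719713345976]) @ [[-0.99, 0.13], [-0.13, -0.99]]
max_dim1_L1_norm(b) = 2.75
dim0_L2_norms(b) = [2.45, 0.42]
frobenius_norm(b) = 2.49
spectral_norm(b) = 2.47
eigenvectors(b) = [[0.49, -0.15], [0.87, 0.99]]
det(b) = -0.69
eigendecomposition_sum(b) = [[0.75,0.11], [1.35,0.2]] + [[-0.16, 0.09], [1.03, -0.57]]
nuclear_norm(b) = 2.75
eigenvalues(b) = [0.95, -0.73]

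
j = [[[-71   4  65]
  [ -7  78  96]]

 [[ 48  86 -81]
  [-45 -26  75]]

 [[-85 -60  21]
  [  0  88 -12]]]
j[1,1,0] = -45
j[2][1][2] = -12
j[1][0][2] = -81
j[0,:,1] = [4, 78]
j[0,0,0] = -71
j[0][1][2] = 96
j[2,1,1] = 88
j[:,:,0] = [[-71, -7], [48, -45], [-85, 0]]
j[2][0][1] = -60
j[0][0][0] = -71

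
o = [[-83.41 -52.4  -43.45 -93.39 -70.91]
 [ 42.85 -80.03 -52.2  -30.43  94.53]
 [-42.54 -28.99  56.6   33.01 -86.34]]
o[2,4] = -86.34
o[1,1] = -80.03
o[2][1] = -28.99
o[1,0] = 42.85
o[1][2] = -52.2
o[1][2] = -52.2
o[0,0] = -83.41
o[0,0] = -83.41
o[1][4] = 94.53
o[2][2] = 56.6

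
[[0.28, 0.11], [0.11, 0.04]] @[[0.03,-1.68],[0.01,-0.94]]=[[0.01, -0.57], [0.00, -0.22]]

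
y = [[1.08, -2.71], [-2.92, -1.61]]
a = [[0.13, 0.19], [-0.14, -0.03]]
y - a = [[0.95, -2.9], [-2.78, -1.58]]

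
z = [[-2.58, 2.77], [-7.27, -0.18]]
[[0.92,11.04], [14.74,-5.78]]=z@[[-1.99, 0.68], [-1.52, 4.62]]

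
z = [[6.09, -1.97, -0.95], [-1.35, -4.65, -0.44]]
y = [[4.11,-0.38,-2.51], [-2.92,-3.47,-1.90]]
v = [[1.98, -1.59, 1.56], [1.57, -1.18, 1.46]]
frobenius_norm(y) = 6.89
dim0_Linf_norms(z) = [6.09, 4.65, 0.95]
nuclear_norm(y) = 9.67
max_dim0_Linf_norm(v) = 1.98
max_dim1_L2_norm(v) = 2.98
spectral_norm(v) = 3.85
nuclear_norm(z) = 11.33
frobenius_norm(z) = 8.09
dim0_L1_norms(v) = [3.55, 2.77, 3.02]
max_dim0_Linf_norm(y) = 4.11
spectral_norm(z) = 6.48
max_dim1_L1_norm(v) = 5.13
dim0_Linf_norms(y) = [4.11, 3.47, 2.51]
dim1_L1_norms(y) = [7.0, 8.29]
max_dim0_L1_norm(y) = 7.03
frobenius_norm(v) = 3.86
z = y + v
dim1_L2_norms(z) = [6.47, 4.86]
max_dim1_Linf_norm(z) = 6.09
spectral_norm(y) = 5.45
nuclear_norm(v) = 4.03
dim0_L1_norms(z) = [7.44, 6.62, 1.39]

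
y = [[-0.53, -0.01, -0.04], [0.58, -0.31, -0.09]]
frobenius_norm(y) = 0.85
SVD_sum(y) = [[-0.48, 0.15, 0.03], [0.62, -0.19, -0.04]] + [[-0.05,-0.16,-0.07],[-0.04,-0.12,-0.05]]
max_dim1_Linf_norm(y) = 0.58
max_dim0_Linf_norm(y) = 0.58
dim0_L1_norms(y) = [1.11, 0.32, 0.13]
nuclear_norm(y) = 1.05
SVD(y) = [[-0.61, 0.79], [0.79, 0.61]] @ diag([0.8200636012149735, 0.22515703400588968]) @ [[0.95, -0.29, -0.06], [-0.29, -0.88, -0.38]]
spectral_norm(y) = 0.82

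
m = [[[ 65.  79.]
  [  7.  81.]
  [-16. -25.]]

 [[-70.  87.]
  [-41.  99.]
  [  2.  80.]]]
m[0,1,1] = 81.0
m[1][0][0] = -70.0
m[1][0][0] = -70.0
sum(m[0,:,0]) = 56.0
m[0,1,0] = 7.0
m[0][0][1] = 79.0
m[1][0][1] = 87.0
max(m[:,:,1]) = 99.0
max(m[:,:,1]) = 99.0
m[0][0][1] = 79.0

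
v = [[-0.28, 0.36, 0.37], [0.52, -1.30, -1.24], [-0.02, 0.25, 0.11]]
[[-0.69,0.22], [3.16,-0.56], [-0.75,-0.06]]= v@[[-1.29,  -0.30], [-3.24,  -0.74], [0.31,  1.10]]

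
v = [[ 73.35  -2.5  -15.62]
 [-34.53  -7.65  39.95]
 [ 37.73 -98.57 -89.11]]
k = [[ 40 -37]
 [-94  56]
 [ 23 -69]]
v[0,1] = -2.5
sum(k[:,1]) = -50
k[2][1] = -69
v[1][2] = 39.95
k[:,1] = [-37, 56, -69]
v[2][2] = -89.11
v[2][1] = -98.57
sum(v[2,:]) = -149.95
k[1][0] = -94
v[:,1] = [-2.5, -7.65, -98.57]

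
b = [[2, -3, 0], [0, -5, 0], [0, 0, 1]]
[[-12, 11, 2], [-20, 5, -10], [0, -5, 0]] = b @ [[0, 4, 4], [4, -1, 2], [0, -5, 0]]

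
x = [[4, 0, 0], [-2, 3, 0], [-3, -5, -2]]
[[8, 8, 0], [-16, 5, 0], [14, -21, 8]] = x @ [[2, 2, 0], [-4, 3, 0], [0, 0, -4]]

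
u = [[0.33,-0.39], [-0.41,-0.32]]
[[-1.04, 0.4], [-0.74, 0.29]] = u @ [[-0.16, 0.06], [2.53, -0.97]]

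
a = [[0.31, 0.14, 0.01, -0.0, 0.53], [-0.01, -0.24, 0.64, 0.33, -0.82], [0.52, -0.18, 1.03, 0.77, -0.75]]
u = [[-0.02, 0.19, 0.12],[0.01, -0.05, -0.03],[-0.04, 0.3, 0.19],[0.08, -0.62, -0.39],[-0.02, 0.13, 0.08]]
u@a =[[0.05, -0.07, 0.24, 0.16, -0.26], [-0.01, 0.02, -0.06, -0.04, 0.07], [0.08, -0.11, 0.39, 0.25, -0.41], [-0.17, 0.23, -0.80, -0.5, 0.84], [0.03, -0.05, 0.17, 0.10, -0.18]]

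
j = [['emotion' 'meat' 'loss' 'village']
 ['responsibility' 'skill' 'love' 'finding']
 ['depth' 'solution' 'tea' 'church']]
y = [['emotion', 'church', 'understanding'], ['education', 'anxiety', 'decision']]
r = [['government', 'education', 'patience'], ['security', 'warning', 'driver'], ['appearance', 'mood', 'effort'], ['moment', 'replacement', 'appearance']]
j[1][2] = 'love'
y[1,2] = 'decision'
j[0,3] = 'village'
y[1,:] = ['education', 'anxiety', 'decision']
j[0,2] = 'loss'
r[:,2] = ['patience', 'driver', 'effort', 'appearance']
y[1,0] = 'education'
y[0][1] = 'church'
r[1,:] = ['security', 'warning', 'driver']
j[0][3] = 'village'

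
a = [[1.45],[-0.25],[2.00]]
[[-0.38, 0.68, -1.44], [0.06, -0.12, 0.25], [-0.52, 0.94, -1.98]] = a @ [[-0.26, 0.47, -0.99]]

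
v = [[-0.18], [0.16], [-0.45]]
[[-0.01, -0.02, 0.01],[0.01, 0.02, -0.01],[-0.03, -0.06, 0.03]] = v@[[0.06, 0.13, -0.06]]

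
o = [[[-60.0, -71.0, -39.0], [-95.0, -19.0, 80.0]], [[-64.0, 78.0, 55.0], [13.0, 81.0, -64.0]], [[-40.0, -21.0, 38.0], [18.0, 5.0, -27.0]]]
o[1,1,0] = 13.0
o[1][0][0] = -64.0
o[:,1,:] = [[-95.0, -19.0, 80.0], [13.0, 81.0, -64.0], [18.0, 5.0, -27.0]]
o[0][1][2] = 80.0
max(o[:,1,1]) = 81.0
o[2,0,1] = -21.0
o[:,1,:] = [[-95.0, -19.0, 80.0], [13.0, 81.0, -64.0], [18.0, 5.0, -27.0]]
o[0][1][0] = -95.0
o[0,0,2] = -39.0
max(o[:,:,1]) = 81.0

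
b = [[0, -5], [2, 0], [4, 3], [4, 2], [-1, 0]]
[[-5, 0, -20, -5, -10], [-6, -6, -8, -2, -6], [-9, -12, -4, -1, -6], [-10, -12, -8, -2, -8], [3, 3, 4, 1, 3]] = b @ [[-3, -3, -4, -1, -3], [1, 0, 4, 1, 2]]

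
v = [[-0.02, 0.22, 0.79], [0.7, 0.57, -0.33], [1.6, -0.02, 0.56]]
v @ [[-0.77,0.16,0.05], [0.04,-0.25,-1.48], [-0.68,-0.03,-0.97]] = [[-0.51, -0.08, -1.09], [-0.29, -0.02, -0.49], [-1.61, 0.24, -0.43]]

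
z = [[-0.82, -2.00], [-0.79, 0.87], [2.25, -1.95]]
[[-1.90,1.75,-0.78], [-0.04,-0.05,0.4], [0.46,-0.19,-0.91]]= z @ [[0.76, -0.62, -0.05], [0.64, -0.62, 0.41]]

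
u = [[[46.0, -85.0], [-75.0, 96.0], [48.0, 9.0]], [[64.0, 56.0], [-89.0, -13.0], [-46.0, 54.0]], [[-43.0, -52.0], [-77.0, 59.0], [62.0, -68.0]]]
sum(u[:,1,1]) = 142.0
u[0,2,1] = 9.0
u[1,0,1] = 56.0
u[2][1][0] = -77.0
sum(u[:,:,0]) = -110.0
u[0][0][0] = 46.0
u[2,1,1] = 59.0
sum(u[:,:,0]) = -110.0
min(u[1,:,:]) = -89.0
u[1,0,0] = 64.0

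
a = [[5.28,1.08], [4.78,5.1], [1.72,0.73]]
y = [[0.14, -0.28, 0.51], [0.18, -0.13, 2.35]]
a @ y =[[0.93, -1.62, 5.23], [1.59, -2.0, 14.42], [0.37, -0.58, 2.59]]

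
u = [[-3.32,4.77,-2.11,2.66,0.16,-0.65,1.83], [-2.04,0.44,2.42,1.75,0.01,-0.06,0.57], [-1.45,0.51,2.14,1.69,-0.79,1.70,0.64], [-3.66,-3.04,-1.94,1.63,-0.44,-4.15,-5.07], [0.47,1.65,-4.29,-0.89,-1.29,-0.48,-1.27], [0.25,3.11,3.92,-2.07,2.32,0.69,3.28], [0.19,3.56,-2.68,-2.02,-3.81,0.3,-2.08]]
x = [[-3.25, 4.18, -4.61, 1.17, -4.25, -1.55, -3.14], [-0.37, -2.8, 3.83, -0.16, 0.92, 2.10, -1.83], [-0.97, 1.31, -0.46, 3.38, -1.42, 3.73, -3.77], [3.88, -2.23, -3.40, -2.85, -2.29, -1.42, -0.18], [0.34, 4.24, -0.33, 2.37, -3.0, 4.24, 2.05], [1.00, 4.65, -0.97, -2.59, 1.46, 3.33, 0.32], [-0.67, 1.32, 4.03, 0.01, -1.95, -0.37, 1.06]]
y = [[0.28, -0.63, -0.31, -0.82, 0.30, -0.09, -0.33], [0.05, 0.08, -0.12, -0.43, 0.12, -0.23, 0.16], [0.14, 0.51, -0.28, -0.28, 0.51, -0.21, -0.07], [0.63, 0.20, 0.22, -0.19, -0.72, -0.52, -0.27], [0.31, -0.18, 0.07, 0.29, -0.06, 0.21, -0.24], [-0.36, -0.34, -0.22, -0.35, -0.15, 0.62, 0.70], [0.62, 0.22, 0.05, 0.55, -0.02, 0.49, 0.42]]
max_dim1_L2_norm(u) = 8.5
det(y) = -0.00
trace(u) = -1.79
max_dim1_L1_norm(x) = 22.15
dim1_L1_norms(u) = [15.5, 7.29, 8.92, 19.93, 10.34, 15.64, 14.64]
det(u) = -91.95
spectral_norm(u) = 10.64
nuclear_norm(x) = 42.26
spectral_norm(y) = 1.47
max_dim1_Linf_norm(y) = 0.82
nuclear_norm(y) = 5.77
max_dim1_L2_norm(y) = 1.2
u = y @ x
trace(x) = -7.97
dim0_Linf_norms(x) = [3.88, 4.65, 4.61, 3.38, 4.25, 4.24, 3.77]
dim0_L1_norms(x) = [10.48, 20.73, 17.63, 12.53, 15.29, 16.74, 12.35]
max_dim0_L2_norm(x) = 8.56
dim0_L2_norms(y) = [1.05, 0.95, 0.54, 1.22, 0.95, 1.02, 0.97]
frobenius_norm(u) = 16.22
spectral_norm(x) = 11.18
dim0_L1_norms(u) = [11.38, 17.08, 19.5, 12.71, 8.82, 8.03, 14.74]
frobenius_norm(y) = 2.58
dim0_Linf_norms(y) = [0.63, 0.63, 0.31, 0.82, 0.72, 0.62, 0.7]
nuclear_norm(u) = 34.13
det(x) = 63916.11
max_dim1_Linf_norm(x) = 4.65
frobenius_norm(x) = 18.05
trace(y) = 0.87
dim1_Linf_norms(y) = [0.82, 0.43, 0.51, 0.72, 0.31, 0.7, 0.62]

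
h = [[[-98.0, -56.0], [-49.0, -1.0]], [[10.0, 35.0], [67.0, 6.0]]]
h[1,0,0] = 10.0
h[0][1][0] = -49.0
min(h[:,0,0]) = -98.0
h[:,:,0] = [[-98.0, -49.0], [10.0, 67.0]]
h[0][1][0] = -49.0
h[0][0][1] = -56.0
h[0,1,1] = -1.0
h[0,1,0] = -49.0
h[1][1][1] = 6.0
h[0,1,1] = -1.0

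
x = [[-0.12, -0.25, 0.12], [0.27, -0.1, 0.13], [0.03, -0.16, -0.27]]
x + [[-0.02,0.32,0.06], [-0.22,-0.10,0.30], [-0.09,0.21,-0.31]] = [[-0.14, 0.07, 0.18], [0.05, -0.20, 0.43], [-0.06, 0.05, -0.58]]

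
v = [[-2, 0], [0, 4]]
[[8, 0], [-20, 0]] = v @ [[-4, 0], [-5, 0]]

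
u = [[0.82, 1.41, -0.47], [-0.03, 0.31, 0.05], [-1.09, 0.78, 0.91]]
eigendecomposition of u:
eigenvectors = [[0.48,-0.60,-0.47], [-0.05,0.07,-0.17], [-0.88,-0.8,-0.87]]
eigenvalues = [1.54, 0.02, 0.48]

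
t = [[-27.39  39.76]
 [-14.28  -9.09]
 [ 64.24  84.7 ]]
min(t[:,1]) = -9.09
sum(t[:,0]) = 22.569999999999993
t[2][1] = 84.7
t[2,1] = 84.7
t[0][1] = 39.76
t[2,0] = 64.24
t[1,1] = -9.09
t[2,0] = 64.24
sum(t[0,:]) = 12.369999999999997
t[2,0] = 64.24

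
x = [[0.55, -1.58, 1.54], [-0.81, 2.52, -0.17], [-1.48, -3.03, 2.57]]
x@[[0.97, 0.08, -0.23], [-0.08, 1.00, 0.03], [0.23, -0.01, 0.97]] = [[1.01, -1.55, 1.32], [-1.03, 2.46, 0.1], [-0.6, -3.17, 2.74]]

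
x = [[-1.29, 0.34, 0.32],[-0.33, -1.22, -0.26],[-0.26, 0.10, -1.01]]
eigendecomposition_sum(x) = [[-0.60+0.12j, (0.2+0.43j), 0.08+0.50j], [0.02-0.60j, -0.45+0.11j, -0.50-0.03j], [-0.30-0.20j, -0.09+0.26j, -0.18+0.24j]] + [[(-0.6-0.12j), (0.2-0.43j), 0.08-0.50j], [(0.02+0.6j), -0.45-0.11j, -0.50+0.03j], [-0.30+0.20j, (-0.09-0.26j), -0.18-0.24j]] + [[(-0.08+0j), -0.07-0.00j, 0.16+0.00j],  [(-0.37+0j), (-0.32-0j), 0.73+0.00j],  [(0.33-0j), 0.29+0.00j, -0.66-0.00j]]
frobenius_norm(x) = 2.16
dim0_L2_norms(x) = [1.36, 1.27, 1.09]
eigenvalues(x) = [(-1.23+0.46j), (-1.23-0.46j), (-1.06+0j)]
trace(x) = -3.52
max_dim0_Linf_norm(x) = 1.29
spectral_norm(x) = 1.38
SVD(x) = [[-0.95, -0.31, -0.08],[0.32, -0.89, -0.33],[0.04, -0.34, 0.94]] @ diag([1.3801148118286541, 1.3140910583857546, 1.0065524310445872]) @ [[0.8,-0.51,-0.31], [0.6,0.72,0.36], [-0.03,0.47,-0.88]]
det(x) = -1.83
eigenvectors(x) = [[(-0.66+0j), (-0.66-0j), (-0.16+0j)], [0.14-0.63j, 0.14+0.63j, (-0.73+0j)], [(-0.27-0.27j), (-0.27+0.27j), (0.66+0j)]]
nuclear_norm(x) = 3.70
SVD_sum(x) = [[-1.05, 0.67, 0.4],[0.35, -0.23, -0.13],[0.04, -0.02, -0.01]] + [[-0.24, -0.29, -0.15], [-0.69, -0.84, -0.42], [-0.27, -0.32, -0.16]] + [[0.00,  -0.04,  0.07], [0.01,  -0.16,  0.30], [-0.03,  0.45,  -0.83]]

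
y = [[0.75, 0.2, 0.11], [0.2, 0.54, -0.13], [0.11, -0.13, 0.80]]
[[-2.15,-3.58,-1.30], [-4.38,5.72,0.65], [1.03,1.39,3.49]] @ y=[[-2.47, -2.19, -0.81], [-2.07, 2.13, -0.71], [1.43, 0.50, 2.72]]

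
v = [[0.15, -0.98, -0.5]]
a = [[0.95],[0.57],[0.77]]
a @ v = [[0.14, -0.93, -0.48], [0.09, -0.56, -0.28], [0.12, -0.75, -0.38]]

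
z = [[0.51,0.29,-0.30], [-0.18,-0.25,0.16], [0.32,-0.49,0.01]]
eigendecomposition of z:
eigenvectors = [[(0.33+0.39j),0.33-0.39j,(0.42+0j)], [(0.03-0.22j),0.03+0.22j,0.22+0.00j], [0.83+0.00j,0.83-0.00j,0.88+0.00j]]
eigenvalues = [(0.12+0.28j), (0.12-0.28j), (0.04+0j)]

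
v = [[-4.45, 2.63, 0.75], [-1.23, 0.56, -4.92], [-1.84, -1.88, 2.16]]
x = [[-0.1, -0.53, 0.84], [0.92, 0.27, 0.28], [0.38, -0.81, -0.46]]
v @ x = [[3.15, 2.46, -3.35], [-1.23, 4.79, 1.39], [-0.72, -1.28, -3.07]]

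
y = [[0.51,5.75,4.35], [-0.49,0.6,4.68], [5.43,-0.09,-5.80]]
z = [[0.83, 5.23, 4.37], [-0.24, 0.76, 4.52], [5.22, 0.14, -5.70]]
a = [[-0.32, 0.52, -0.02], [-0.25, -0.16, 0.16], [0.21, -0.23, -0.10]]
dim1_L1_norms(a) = [0.86, 0.57, 0.54]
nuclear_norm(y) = 17.79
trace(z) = -4.11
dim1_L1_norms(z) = [10.43, 5.52, 11.06]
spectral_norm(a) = 0.68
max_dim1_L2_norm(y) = 7.95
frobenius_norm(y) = 11.74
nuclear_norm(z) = 17.05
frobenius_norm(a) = 0.77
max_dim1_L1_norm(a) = 0.86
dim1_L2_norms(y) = [7.23, 4.74, 7.95]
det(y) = 114.24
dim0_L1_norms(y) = [6.43, 6.44, 14.83]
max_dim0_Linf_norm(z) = 5.7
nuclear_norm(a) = 1.09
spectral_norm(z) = 9.60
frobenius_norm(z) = 11.31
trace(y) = -4.69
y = a + z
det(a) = -0.01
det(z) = 94.64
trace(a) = -0.58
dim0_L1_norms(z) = [6.29, 6.13, 14.59]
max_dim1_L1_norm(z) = 11.06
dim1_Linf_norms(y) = [5.75, 4.68, 5.8]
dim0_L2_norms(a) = [0.46, 0.59, 0.19]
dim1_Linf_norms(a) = [0.52, 0.25, 0.23]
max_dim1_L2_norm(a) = 0.61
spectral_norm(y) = 10.00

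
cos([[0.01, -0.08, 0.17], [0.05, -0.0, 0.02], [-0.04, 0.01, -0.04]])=[[1.01, -0.00, 0.0], [0.00, 1.00, -0.0], [-0.00, -0.0, 1.0]]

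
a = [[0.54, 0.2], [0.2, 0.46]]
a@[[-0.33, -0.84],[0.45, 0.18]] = [[-0.09, -0.42], [0.14, -0.09]]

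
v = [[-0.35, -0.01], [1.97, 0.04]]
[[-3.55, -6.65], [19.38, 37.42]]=v @ [[9.12,  18.96], [35.40,  1.65]]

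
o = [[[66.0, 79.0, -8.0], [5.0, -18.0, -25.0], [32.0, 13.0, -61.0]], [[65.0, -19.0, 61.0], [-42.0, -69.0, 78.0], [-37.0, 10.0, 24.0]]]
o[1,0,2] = 61.0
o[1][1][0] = -42.0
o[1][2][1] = 10.0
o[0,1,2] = -25.0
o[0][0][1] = 79.0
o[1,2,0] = -37.0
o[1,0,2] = 61.0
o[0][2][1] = 13.0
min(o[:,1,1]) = -69.0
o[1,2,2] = 24.0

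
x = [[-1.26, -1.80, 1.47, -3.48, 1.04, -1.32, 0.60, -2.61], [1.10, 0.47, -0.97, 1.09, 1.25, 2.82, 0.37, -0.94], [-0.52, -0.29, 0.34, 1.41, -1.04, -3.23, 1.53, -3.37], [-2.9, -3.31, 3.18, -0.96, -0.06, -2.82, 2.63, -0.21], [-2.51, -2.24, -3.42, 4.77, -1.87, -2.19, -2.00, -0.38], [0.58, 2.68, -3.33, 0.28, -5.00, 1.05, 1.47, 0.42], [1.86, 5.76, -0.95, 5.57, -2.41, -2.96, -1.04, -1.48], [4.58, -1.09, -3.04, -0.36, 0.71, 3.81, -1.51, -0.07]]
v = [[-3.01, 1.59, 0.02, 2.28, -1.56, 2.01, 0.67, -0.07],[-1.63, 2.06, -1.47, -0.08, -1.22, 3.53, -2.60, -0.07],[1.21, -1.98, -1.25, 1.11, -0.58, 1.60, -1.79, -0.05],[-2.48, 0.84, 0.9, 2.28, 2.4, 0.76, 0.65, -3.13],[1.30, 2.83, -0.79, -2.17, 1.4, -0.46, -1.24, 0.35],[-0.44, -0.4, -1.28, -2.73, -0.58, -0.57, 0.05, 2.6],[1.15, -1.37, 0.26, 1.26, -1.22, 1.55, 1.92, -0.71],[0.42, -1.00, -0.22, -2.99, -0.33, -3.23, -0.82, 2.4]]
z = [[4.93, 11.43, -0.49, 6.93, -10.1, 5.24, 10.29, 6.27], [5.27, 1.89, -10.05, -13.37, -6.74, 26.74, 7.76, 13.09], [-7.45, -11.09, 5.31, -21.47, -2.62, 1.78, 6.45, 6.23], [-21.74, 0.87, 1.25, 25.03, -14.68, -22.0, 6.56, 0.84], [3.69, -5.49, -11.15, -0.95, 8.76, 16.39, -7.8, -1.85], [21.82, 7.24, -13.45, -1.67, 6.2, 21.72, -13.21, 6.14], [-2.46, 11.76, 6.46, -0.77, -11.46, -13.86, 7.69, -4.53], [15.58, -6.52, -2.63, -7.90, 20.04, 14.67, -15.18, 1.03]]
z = v @ x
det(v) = -966.91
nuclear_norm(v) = 29.92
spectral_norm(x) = 12.03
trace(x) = -3.34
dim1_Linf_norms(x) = [3.48, 2.82, 3.37, 3.31, 4.77, 5.0, 5.76, 4.58]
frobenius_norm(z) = 90.50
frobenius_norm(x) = 18.89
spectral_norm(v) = 8.90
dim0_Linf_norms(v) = [3.01, 2.83, 1.47, 2.99, 2.4, 3.53, 2.6, 3.13]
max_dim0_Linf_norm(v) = 3.53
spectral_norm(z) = 70.78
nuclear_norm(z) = 182.37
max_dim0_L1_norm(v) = 14.9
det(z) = -24602796.16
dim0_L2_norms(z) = [36.31, 22.83, 22.02, 37.16, 31.9, 48.76, 27.85, 17.69]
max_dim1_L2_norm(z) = 42.95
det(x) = 25959.15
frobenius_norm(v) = 13.15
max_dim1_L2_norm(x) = 9.3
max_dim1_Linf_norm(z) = 26.74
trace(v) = 5.23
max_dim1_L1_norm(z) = 92.97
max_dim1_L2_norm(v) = 5.46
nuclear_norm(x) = 44.03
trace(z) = 76.36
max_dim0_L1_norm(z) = 122.4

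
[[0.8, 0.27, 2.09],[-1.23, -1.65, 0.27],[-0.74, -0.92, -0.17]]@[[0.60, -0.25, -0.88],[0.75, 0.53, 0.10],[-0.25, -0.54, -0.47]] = [[0.16, -1.19, -1.66], [-2.04, -0.71, 0.79], [-1.09, -0.21, 0.64]]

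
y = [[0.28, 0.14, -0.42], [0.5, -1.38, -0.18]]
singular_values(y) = [1.48, 0.52]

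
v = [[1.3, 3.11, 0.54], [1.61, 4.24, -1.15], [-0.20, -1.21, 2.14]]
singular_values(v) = [5.88, 2.24, 0.05]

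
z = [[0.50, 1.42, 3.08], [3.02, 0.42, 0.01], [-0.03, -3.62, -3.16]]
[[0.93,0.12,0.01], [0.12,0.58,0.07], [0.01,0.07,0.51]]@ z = [[0.83, 1.33, 2.83], [1.81, 0.16, 0.15], [0.2, -1.80, -1.58]]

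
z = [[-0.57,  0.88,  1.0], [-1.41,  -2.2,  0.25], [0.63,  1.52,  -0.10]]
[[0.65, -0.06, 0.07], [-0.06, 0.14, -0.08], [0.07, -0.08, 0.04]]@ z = [[-0.24, 0.81, 0.63], [-0.21, -0.48, -0.02], [0.10, 0.3, 0.05]]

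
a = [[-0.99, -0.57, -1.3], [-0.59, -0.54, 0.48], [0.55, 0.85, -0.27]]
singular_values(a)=[1.83, 1.26, 0.2]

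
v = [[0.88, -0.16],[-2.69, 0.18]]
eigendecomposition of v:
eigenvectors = [[0.38, 0.14],[-0.93, 0.99]]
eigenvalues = [1.27, -0.21]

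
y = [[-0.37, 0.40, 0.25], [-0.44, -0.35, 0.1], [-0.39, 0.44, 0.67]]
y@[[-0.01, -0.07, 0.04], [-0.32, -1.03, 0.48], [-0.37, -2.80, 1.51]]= [[-0.22, -1.09, 0.55], [0.08, 0.11, -0.03], [-0.38, -2.3, 1.21]]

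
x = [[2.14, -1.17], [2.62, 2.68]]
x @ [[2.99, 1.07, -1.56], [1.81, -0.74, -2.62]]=[[4.28,  3.16,  -0.27], [12.68,  0.82,  -11.11]]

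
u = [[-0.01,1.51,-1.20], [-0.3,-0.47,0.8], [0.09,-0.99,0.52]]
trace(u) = 0.04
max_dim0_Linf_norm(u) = 1.51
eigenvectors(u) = [[(0.8+0j), 0.74+0.00j, (0.74-0j)], [0.36+0.00j, -0.31+0.38j, -0.31-0.38j], [(0.48+0j), (-0.43-0.17j), -0.43+0.17j]]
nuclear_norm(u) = 2.94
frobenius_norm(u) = 2.44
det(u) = -0.07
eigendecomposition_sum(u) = [[(-0.03-0j), -0.02+0.00j, -0.04-0.00j], [(-0.01-0j), (-0.01+0j), -0.02-0.00j], [(-0.02-0j), (-0.01+0j), -0.02-0.00j]] + [[(0.01+0.27j),  0.76-0.18j,  (-0.58-0.31j)], [-0.14-0.11j,  (-0.23+0.47j),  0.41-0.17j], [0.05-0.16j,  (-0.49-0.06j),  0.27+0.31j]] + [[0.01-0.27j,0.76+0.18j,-0.58+0.31j],  [-0.14+0.11j,-0.23-0.47j,(0.41+0.17j)],  [0.05+0.16j,(-0.49+0.06j),(0.27-0.31j)]]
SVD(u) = [[0.81, 0.11, 0.58], [-0.37, 0.86, 0.35], [-0.46, -0.50, 0.74]] @ diag([2.383421971932139, 0.4956322657036136, 0.0578650231540455]) @ [[0.03,0.78,-0.63], [-0.61,0.51,0.6], [-0.79,-0.37,-0.49]]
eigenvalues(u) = [(-0.06+0j), (0.05+1.05j), (0.05-1.05j)]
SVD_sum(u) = [[0.05, 1.50, -1.22], [-0.02, -0.68, 0.55], [-0.03, -0.85, 0.69]] + [[-0.03, 0.03, 0.03], [-0.26, 0.22, 0.26], [0.15, -0.13, -0.15]] + [[-0.03, -0.01, -0.02],[-0.02, -0.01, -0.01],[-0.03, -0.02, -0.02]]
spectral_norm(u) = 2.38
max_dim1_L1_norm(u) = 2.72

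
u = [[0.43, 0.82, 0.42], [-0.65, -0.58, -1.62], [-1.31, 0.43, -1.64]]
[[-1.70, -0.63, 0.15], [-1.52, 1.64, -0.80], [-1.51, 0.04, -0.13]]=u @ [[-3.05, 1.25, -0.74], [-1.93, -0.79, 0.20], [2.85, -1.23, 0.72]]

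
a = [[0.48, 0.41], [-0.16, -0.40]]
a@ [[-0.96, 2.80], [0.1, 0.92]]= [[-0.42,1.72],[0.11,-0.82]]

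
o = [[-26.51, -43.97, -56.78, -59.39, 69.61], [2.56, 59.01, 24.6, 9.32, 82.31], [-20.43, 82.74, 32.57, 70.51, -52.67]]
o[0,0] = -26.51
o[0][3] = -59.39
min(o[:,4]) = -52.67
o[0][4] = 69.61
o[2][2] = 32.57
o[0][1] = -43.97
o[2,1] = 82.74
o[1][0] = 2.56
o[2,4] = -52.67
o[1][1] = 59.01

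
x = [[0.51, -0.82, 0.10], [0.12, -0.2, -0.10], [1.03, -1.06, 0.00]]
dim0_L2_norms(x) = [1.16, 1.35, 0.14]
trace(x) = 0.31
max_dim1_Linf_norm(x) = 1.06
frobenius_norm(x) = 1.79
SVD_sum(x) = [[0.62, -0.73, 0.02],[0.15, -0.17, 0.01],[0.95, -1.12, 0.03]] + [[-0.11, -0.09, 0.08], [0.01, 0.01, -0.01], [0.07, 0.06, -0.05]] + [[-0.0, -0.0, -0.00], [-0.04, -0.04, -0.10], [0.01, 0.01, 0.02]]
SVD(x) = [[-0.54, -0.84, 0.01], [-0.13, 0.09, 0.99], [-0.83, 0.53, -0.16]] @ diag([1.7724756949411817, 0.19284001169555118, 0.11199393167503646]) @ [[-0.65, 0.76, -0.02], [0.67, 0.56, -0.48], [-0.36, -0.33, -0.87]]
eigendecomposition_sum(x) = [[(0.45+0j),-0.58+0.00j,(0.15+0j)],[(-0.02+0j),0.02+0.00j,(-0.01+0j)],[(0.69+0j),-0.90+0.00j,0.23+0.00j]] + [[0.03+0.12j, (-0.12+0j), -0.02-0.08j], [(0.07+0.1j), (-0.11+0.04j), -0.05-0.07j], [(0.17+0.04j), (-0.08+0.15j), (-0.11-0.03j)]] + [[(0.03-0.12j), -0.12-0.00j, -0.02+0.08j], [(0.07-0.1j), (-0.11-0.04j), (-0.05+0.07j)], [(0.17-0.04j), (-0.08-0.15j), -0.11+0.03j]]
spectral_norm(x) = 1.77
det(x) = 0.04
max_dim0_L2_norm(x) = 1.35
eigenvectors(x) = [[(0.54+0j), -0.25-0.43j, (-0.25+0.43j)], [-0.02+0.00j, (-0.37-0.33j), (-0.37+0.33j)], [0.84+0.00j, -0.71+0.00j, -0.71-0.00j]]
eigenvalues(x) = [(0.7+0j), (-0.19+0.13j), (-0.19-0.13j)]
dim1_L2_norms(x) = [0.97, 0.25, 1.48]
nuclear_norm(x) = 2.08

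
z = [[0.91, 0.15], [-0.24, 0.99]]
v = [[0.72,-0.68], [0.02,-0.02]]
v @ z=[[0.82, -0.57],  [0.02, -0.02]]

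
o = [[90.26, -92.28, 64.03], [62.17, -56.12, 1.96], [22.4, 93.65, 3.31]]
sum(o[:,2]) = 69.3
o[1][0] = 62.17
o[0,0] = 90.26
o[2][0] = 22.4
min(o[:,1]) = -92.28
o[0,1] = -92.28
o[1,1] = -56.12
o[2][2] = 3.31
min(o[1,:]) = -56.12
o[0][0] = 90.26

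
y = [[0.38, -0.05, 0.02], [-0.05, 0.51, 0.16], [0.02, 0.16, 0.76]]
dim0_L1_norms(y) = [0.45, 0.72, 0.94]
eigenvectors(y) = [[-0.85,  -0.53,  -0.01], [-0.48,  0.76,  0.44], [0.23,  -0.38,  0.9]]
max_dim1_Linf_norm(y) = 0.76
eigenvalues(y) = [0.35, 0.47, 0.84]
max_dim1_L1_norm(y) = 0.94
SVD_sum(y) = [[0.00, -0.0, -0.01], [-0.0, 0.16, 0.33], [-0.01, 0.33, 0.68]] + [[0.13, -0.19, 0.09], [-0.19, 0.27, -0.13], [0.09, -0.13, 0.07]] + [[0.25,0.14,-0.07], [0.14,0.08,-0.04], [-0.07,-0.04,0.02]]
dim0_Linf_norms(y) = [0.38, 0.51, 0.76]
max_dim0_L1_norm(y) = 0.94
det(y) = 0.14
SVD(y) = [[-0.01, -0.53, -0.85], [0.44, 0.76, -0.48], [0.9, -0.38, 0.23]] @ diag([0.8380738848018481, 0.4656294440438639, 0.346296671154288]) @ [[-0.01, 0.44, 0.90],[-0.53, 0.76, -0.38],[-0.85, -0.48, 0.23]]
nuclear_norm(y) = 1.65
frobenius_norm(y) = 1.02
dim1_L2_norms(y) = [0.38, 0.54, 0.78]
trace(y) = 1.65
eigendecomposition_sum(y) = [[0.25, 0.14, -0.07], [0.14, 0.08, -0.04], [-0.07, -0.04, 0.02]] + [[0.13, -0.19, 0.09], [-0.19, 0.27, -0.13], [0.09, -0.13, 0.07]] + [[0.0, -0.0, -0.01], [-0.0, 0.16, 0.33], [-0.01, 0.33, 0.68]]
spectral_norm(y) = 0.84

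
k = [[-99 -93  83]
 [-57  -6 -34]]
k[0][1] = -93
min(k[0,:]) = -99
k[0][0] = -99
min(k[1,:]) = -57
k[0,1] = -93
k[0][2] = 83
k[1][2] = -34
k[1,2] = -34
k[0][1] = -93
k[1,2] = -34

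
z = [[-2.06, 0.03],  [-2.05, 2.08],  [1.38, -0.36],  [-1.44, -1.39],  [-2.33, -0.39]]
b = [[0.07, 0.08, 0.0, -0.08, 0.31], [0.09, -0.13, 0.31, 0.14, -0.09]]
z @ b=[[-0.14,  -0.17,  0.01,  0.17,  -0.64], [0.04,  -0.43,  0.64,  0.46,  -0.82], [0.06,  0.16,  -0.11,  -0.16,  0.46], [-0.23,  0.07,  -0.43,  -0.08,  -0.32], [-0.2,  -0.14,  -0.12,  0.13,  -0.69]]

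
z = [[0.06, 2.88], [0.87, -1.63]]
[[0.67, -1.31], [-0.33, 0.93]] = z @ [[0.05, 0.21], [0.23, -0.46]]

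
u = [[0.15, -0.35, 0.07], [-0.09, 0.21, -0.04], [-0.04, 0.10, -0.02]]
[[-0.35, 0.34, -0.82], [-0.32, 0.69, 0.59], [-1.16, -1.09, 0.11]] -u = [[-0.5, 0.69, -0.89], [-0.23, 0.48, 0.63], [-1.12, -1.19, 0.13]]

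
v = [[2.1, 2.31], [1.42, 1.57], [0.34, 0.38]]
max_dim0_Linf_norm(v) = 2.31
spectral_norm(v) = 3.81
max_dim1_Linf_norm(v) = 2.31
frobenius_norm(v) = 3.81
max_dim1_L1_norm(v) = 4.41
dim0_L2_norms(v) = [2.56, 2.82]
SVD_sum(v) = [[2.10, 2.31], [1.42, 1.57], [0.34, 0.38]] + [[0.00, -0.0], [-0.0, 0.0], [-0.00, 0.00]]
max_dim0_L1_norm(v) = 4.26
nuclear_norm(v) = 3.81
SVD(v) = [[-0.82, 0.51], [-0.56, -0.6], [-0.13, -0.62]] @ diag([3.806227428525985, 0.005723839312006218]) @ [[-0.67, -0.74],[0.74, -0.67]]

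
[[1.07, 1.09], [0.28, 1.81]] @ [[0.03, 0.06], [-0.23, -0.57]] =[[-0.22,-0.56], [-0.41,-1.01]]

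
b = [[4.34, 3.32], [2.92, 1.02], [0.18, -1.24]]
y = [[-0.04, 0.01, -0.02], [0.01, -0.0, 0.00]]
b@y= [[-0.14, 0.04, -0.09], [-0.11, 0.03, -0.06], [-0.02, 0.00, -0.00]]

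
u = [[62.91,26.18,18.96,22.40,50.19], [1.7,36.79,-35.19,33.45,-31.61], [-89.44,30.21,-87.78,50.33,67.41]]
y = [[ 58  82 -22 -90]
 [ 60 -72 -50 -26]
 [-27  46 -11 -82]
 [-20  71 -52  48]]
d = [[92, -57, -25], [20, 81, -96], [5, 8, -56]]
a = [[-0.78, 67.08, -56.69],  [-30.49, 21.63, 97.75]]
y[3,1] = 71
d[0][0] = 92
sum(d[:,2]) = -177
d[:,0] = [92, 20, 5]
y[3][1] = 71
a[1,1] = 21.63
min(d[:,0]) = 5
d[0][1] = -57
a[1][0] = -30.49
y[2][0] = -27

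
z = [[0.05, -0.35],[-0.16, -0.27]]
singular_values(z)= [0.45, 0.16]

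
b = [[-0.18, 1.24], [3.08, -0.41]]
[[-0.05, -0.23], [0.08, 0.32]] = b @ [[0.02, 0.08], [-0.04, -0.17]]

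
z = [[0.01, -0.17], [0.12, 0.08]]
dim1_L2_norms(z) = [0.17, 0.14]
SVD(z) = [[-0.81, 0.59], [0.59, 0.81]] @ diag([0.1948338908421029, 0.10881063817167662]) @ [[0.32, 0.95], [0.95, -0.32]]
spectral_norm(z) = 0.19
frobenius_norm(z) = 0.22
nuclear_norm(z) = 0.30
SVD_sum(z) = [[-0.05, -0.15], [0.04, 0.11]] + [[0.06, -0.02], [0.08, -0.03]]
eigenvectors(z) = [[0.77+0.00j, 0.77-0.00j], [(-0.16-0.62j), -0.16+0.62j]]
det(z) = 0.02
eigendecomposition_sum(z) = [[0.01+0.07j, (-0.08+0.03j)],[0.06-0.02j, 0.04+0.06j]] + [[(0.01-0.07j), (-0.08-0.03j)], [0.06+0.02j, 0.04-0.06j]]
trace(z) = 0.09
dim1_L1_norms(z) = [0.18, 0.2]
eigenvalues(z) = [(0.04+0.14j), (0.04-0.14j)]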